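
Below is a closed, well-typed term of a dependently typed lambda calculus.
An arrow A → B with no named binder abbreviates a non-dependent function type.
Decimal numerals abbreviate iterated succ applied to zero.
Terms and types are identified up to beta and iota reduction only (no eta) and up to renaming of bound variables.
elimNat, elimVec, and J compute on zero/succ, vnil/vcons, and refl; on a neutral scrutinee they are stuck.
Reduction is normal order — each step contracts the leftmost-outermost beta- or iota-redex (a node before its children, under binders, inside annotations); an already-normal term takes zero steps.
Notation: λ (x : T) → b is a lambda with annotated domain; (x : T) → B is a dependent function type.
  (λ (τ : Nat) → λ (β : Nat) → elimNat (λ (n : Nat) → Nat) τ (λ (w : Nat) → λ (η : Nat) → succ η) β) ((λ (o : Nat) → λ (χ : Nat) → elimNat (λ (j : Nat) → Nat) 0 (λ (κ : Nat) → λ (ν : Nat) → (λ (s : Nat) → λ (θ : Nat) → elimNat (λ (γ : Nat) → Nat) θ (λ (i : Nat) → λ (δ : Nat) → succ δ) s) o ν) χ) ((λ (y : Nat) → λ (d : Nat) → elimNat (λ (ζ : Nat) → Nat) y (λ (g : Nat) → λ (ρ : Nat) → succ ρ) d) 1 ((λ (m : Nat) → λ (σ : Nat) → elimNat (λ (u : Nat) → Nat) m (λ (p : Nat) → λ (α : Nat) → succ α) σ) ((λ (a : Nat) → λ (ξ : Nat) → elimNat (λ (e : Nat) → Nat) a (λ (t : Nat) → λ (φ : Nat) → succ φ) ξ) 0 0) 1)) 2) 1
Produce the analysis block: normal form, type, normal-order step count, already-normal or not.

normal form:
  5
type:
  Nat
reduction steps (normal order): 63
already normal: no
first redex: a beta-redex


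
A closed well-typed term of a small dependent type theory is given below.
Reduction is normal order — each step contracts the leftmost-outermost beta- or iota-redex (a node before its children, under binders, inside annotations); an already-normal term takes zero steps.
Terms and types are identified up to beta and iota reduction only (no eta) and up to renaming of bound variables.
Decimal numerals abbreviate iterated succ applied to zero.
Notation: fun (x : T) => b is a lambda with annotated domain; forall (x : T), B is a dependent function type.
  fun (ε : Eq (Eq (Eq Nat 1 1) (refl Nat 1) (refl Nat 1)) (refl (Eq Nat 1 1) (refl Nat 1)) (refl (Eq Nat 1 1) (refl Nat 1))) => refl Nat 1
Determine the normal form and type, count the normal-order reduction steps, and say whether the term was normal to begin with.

normal form:
  fun (ε : Eq (Eq (Eq Nat 1 1) (refl Nat 1) (refl Nat 1)) (refl (Eq Nat 1 1) (refl Nat 1)) (refl (Eq Nat 1 1) (refl Nat 1))) => refl Nat 1
inferred type:
  forall (ε : Eq (Eq (Eq Nat 1 1) (refl Nat 1) (refl Nat 1)) (refl (Eq Nat 1 1) (refl Nat 1)) (refl (Eq Nat 1 1) (refl Nat 1))), Eq Nat 1 1
reduction steps (normal order): 0
already normal: yes


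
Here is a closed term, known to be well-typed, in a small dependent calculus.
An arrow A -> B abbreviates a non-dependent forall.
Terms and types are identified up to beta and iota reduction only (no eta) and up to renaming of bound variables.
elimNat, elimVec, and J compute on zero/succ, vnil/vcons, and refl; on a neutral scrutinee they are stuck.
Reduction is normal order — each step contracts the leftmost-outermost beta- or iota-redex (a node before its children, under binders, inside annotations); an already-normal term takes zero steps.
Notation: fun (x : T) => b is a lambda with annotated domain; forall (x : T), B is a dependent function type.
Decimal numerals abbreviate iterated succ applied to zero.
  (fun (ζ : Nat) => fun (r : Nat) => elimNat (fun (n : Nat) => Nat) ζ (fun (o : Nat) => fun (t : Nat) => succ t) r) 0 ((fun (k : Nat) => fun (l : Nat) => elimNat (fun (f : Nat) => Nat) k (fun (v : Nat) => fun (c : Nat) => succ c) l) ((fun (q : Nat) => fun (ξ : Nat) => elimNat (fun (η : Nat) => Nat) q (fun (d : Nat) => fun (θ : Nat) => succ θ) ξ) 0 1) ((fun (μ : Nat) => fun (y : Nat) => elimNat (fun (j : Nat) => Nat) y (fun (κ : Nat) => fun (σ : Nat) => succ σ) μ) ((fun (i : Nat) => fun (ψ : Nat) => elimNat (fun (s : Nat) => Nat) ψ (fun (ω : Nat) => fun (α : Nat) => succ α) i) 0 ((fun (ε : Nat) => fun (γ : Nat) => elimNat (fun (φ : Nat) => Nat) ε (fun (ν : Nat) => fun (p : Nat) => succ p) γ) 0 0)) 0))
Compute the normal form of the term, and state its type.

resulting normal form:
  1
type:
  Nat


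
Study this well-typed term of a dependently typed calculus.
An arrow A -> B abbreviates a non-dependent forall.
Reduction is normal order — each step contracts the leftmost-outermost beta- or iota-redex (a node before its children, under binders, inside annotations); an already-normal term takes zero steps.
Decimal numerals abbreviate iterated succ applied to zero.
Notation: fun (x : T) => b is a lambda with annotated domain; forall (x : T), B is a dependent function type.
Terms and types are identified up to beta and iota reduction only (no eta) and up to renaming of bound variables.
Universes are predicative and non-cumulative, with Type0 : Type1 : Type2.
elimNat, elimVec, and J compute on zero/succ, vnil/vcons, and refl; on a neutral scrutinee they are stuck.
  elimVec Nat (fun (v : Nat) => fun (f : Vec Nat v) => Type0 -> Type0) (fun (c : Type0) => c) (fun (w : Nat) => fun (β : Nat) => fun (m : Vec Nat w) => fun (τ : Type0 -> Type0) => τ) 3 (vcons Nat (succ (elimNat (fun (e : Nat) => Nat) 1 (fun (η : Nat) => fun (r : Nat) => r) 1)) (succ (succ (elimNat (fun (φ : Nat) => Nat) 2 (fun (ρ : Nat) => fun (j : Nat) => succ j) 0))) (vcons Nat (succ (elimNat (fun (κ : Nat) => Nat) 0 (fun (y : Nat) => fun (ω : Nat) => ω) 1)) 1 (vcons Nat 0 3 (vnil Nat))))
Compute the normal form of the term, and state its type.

resulting normal form:
  fun (v : Type0) => v
type:
  Type0 -> Type0


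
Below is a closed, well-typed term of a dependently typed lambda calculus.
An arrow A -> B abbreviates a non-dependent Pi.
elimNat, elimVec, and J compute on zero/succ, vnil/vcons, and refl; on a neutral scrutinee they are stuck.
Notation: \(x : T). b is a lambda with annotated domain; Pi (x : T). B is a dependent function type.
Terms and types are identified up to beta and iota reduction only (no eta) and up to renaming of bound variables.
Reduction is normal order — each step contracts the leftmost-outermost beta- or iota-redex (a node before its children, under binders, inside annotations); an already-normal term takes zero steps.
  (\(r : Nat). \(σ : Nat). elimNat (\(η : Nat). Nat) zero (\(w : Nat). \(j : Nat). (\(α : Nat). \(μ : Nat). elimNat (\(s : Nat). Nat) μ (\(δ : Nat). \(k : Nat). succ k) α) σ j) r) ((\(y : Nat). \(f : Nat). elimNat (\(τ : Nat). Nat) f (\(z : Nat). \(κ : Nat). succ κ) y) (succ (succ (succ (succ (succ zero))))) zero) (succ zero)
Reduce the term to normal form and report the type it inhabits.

resulting normal form:
  succ (succ (succ (succ (succ zero))))
the term's type:
  Nat
observation: the first redex contracted is a beta-redex; the normal form is reached in 42 normal-order steps.


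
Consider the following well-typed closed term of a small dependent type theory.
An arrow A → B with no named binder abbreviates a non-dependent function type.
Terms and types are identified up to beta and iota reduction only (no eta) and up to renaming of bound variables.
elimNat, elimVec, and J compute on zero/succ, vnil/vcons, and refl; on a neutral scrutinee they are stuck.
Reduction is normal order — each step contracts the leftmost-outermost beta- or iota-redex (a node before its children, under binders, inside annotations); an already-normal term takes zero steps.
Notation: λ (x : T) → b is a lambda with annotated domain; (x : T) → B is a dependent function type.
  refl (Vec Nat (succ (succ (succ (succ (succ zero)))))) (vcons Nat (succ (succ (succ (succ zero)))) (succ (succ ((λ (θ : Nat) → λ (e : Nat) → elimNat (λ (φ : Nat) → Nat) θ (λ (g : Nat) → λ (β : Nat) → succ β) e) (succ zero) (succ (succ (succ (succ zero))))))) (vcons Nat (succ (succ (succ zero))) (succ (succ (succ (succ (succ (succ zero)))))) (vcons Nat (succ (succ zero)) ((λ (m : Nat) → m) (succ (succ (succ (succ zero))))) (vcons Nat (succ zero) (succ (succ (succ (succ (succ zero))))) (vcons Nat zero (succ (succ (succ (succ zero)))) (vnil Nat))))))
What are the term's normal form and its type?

resulting normal form:
  refl (Vec Nat (succ (succ (succ (succ (succ zero)))))) (vcons Nat (succ (succ (succ (succ zero)))) (succ (succ (succ (succ (succ (succ (succ zero))))))) (vcons Nat (succ (succ (succ zero))) (succ (succ (succ (succ (succ (succ zero)))))) (vcons Nat (succ (succ zero)) (succ (succ (succ (succ zero)))) (vcons Nat (succ zero) (succ (succ (succ (succ (succ zero))))) (vcons Nat zero (succ (succ (succ (succ zero)))) (vnil Nat))))))
type:
  Eq (Vec Nat (succ (succ (succ (succ (succ zero)))))) (vcons Nat (succ (succ (succ (succ zero)))) (succ (succ (succ (succ (succ (succ (succ zero))))))) (vcons Nat (succ (succ (succ zero))) (succ (succ (succ (succ (succ (succ zero)))))) (vcons Nat (succ (succ zero)) (succ (succ (succ (succ zero)))) (vcons Nat (succ zero) (succ (succ (succ (succ (succ zero))))) (vcons Nat zero (succ (succ (succ (succ zero)))) (vnil Nat)))))) (vcons Nat (succ (succ (succ (succ zero)))) (succ (succ (succ (succ (succ (succ (succ zero))))))) (vcons Nat (succ (succ (succ zero))) (succ (succ (succ (succ (succ (succ zero)))))) (vcons Nat (succ (succ zero)) (succ (succ (succ (succ zero)))) (vcons Nat (succ zero) (succ (succ (succ (succ (succ zero))))) (vcons Nat zero (succ (succ (succ (succ zero)))) (vnil Nat))))))
observation: 16 normal-order steps normalize the term, beginning with a beta-redex.


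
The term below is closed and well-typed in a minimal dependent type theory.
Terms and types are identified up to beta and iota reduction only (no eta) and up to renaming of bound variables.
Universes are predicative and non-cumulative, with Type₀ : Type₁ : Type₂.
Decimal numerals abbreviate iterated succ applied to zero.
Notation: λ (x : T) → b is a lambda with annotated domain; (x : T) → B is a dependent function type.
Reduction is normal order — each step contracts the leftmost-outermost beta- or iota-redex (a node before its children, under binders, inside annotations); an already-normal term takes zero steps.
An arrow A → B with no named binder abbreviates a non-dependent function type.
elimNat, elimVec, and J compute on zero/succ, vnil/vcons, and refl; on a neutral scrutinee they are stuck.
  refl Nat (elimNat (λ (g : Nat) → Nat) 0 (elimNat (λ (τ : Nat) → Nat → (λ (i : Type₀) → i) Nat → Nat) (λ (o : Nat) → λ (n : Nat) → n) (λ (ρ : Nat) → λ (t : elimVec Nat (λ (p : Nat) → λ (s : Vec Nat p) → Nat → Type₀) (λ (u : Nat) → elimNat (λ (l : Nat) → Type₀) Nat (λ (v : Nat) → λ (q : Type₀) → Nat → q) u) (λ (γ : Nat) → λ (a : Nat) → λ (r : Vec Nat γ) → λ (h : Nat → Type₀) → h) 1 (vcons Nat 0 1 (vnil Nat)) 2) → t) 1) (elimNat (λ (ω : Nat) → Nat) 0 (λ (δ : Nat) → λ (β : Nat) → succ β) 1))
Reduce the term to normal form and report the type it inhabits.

reduced normal form:
  refl Nat 0
type:
  Eq Nat 0 0
observation: normalization takes exactly 12 steps under the normal-order strategy.


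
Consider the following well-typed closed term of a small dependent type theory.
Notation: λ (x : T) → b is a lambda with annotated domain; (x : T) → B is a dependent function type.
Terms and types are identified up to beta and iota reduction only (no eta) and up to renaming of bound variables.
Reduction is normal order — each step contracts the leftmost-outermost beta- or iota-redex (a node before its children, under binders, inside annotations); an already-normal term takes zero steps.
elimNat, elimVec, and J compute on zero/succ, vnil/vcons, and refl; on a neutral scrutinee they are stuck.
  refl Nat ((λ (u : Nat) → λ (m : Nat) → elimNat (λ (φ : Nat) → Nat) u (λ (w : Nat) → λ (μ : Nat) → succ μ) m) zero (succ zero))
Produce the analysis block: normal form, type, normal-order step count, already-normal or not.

normal form:
  refl Nat (succ zero)
inferred type:
  Eq Nat (succ zero) (succ zero)
steps to reach normal form (normal order): 6
already normal: no
first contracted redex: a beta-redex


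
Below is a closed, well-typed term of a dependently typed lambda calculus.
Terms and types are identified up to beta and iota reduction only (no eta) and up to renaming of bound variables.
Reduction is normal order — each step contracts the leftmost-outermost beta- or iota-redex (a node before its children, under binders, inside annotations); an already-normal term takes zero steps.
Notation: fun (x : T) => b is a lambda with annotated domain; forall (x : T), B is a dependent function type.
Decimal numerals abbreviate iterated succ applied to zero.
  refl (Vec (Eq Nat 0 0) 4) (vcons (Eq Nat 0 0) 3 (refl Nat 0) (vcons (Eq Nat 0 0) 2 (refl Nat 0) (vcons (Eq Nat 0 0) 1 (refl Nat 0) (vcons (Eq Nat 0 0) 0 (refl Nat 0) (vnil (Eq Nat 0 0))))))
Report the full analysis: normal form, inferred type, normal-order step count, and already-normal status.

resulting normal form:
  refl (Vec (Eq Nat 0 0) 4) (vcons (Eq Nat 0 0) 3 (refl Nat 0) (vcons (Eq Nat 0 0) 2 (refl Nat 0) (vcons (Eq Nat 0 0) 1 (refl Nat 0) (vcons (Eq Nat 0 0) 0 (refl Nat 0) (vnil (Eq Nat 0 0))))))
type:
  Eq (Vec (Eq Nat 0 0) 4) (vcons (Eq Nat 0 0) 3 (refl Nat 0) (vcons (Eq Nat 0 0) 2 (refl Nat 0) (vcons (Eq Nat 0 0) 1 (refl Nat 0) (vcons (Eq Nat 0 0) 0 (refl Nat 0) (vnil (Eq Nat 0 0)))))) (vcons (Eq Nat 0 0) 3 (refl Nat 0) (vcons (Eq Nat 0 0) 2 (refl Nat 0) (vcons (Eq Nat 0 0) 1 (refl Nat 0) (vcons (Eq Nat 0 0) 0 (refl Nat 0) (vnil (Eq Nat 0 0))))))
reduction steps (normal order): 0
term was already normal: yes


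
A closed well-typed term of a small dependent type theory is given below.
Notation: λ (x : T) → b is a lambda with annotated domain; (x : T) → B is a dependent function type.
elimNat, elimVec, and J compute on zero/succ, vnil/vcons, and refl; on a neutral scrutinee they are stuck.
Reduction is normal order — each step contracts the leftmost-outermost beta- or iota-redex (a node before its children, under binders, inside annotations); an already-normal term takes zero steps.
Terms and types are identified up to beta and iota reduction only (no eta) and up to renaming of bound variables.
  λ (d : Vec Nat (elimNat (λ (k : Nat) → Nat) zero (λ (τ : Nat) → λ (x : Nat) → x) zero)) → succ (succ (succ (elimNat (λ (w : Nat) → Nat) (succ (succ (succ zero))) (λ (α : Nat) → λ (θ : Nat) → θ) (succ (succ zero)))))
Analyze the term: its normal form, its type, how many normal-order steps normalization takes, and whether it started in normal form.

reduced normal form:
  λ (d : Vec Nat zero) → succ (succ (succ (succ (succ (succ zero)))))
type:
  (d : Vec Nat zero) → Nat
steps to reach normal form (normal order): 8
term was already normal: no
first contracted redex: an elimNat iota-redex


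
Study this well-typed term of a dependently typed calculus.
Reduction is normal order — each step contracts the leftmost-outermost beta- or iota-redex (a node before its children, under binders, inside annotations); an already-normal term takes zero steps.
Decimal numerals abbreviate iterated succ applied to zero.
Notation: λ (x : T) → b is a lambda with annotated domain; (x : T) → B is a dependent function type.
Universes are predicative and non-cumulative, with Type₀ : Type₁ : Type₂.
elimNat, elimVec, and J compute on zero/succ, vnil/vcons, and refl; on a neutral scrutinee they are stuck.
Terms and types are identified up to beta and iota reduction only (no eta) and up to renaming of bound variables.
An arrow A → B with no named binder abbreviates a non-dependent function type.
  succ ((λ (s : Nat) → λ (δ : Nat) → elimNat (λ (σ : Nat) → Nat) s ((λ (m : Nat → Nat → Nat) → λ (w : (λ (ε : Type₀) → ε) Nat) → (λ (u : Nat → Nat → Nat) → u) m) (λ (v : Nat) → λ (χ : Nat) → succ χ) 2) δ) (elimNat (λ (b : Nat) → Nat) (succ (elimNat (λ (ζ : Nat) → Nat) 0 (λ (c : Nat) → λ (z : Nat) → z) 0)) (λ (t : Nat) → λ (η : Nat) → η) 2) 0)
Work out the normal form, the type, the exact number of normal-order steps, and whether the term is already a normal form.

normal form:
  2
inferred type:
  Nat
normal-order step count: 11
started in normal form: no
first redex: a beta-redex


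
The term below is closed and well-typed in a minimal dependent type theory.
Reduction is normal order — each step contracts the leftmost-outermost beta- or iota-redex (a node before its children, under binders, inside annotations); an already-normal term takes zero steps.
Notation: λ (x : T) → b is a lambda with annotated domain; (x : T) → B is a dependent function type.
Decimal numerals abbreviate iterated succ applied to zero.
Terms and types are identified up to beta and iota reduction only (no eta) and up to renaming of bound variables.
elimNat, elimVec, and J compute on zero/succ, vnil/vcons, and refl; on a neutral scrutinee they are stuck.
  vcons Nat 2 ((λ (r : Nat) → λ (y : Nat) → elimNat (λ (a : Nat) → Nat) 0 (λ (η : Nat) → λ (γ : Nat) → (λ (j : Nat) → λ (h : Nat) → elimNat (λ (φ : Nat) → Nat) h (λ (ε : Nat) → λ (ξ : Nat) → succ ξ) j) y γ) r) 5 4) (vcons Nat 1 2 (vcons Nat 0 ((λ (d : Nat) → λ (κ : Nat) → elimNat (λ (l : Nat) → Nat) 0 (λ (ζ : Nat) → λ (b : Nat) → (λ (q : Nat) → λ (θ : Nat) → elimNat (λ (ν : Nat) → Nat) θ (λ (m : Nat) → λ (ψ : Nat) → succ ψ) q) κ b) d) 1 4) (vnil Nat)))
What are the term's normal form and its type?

resulting normal form:
  vcons Nat 2 20 (vcons Nat 1 2 (vcons Nat 0 4 (vnil Nat)))
inferred type:
  Vec Nat 3
observation: the first redex contracted is a beta-redex; the normal form is reached in 114 normal-order steps.


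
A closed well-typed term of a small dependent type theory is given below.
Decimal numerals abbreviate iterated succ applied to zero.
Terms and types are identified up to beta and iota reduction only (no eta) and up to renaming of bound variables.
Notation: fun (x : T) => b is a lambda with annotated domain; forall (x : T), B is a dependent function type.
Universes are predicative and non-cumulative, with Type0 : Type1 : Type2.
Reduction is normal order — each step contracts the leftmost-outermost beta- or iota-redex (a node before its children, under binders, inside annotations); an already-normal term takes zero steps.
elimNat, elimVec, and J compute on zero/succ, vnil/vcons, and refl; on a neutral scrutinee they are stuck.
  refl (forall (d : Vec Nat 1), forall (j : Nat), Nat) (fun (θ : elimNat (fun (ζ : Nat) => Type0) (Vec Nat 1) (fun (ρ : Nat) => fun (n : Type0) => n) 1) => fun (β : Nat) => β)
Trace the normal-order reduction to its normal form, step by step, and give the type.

reduction (normal order):
  refl (forall (d : Vec Nat 1), forall (j : Nat), Nat) (fun (θ : elimNat (fun (ζ : Nat) => Type0) (Vec Nat 1) (fun (ρ : Nat) => fun (n : Type0) => n) 1) => fun (β : Nat) => β)
  ~> refl (forall (d : Vec Nat 1), forall (j : Nat), Nat) (fun (θ : (fun (ζ : Nat) => fun (ρ : Type0) => ρ) 0 (elimNat (fun (n : Nat) => Type0) (Vec Nat 1) (fun (β : Nat) => fun (a : Type0) => a) 0)) => fun (η : Nat) => η)
  ~> refl (forall (d : Vec Nat 1), forall (j : Nat), Nat) (fun (θ : (fun (ζ : Type0) => ζ) (elimNat (fun (ρ : Nat) => Type0) (Vec Nat 1) (fun (n : Nat) => fun (β : Type0) => β) 0)) => fun (a : Nat) => a)
  ~> refl (forall (d : Vec Nat 1), forall (j : Nat), Nat) (fun (θ : elimNat (fun (ζ : Nat) => Type0) (Vec Nat 1) (fun (ρ : Nat) => fun (n : Type0) => n) 0) => fun (β : Nat) => β)
  ~> refl (forall (d : Vec Nat 1), forall (j : Nat), Nat) (fun (θ : Vec Nat 1) => fun (ζ : Nat) => ζ)
the term's type:
  Eq (forall (d : Vec Nat 1), forall (j : Nat), Nat) (fun (θ : Vec Nat 1) => fun (ζ : Nat) => ζ) (fun (ρ : Vec Nat 1) => fun (n : Nat) => n)


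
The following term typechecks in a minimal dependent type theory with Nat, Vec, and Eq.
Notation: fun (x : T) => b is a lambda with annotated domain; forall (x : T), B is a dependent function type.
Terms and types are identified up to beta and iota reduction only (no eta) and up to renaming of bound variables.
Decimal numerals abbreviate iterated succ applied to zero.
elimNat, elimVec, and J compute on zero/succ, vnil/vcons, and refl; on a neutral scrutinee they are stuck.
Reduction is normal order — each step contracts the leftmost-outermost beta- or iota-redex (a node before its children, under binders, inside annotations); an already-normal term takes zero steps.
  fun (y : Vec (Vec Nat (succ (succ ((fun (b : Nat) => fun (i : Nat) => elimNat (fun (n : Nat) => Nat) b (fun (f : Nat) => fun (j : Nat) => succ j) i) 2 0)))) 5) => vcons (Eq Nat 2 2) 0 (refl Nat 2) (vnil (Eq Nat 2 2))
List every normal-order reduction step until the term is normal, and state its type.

normal-order reduction:
  fun (y : Vec (Vec Nat (succ (succ ((fun (b : Nat) => fun (i : Nat) => elimNat (fun (n : Nat) => Nat) b (fun (f : Nat) => fun (j : Nat) => succ j) i) 2 0)))) 5) => vcons (Eq Nat 2 2) 0 (refl Nat 2) (vnil (Eq Nat 2 2))
  ~> fun (y : Vec (Vec Nat (succ (succ ((fun (b : Nat) => elimNat (fun (i : Nat) => Nat) 2 (fun (n : Nat) => fun (f : Nat) => succ f) b) 0)))) 5) => vcons (Eq Nat 2 2) 0 (refl Nat 2) (vnil (Eq Nat 2 2))
  ~> fun (y : Vec (Vec Nat (succ (succ (elimNat (fun (b : Nat) => Nat) 2 (fun (i : Nat) => fun (n : Nat) => succ n) 0)))) 5) => vcons (Eq Nat 2 2) 0 (refl Nat 2) (vnil (Eq Nat 2 2))
  ~> fun (y : Vec (Vec Nat 4) 5) => vcons (Eq Nat 2 2) 0 (refl Nat 2) (vnil (Eq Nat 2 2))
the term's type:
  forall (y : Vec (Vec Nat 4) 5), Vec (Eq Nat 2 2) 1


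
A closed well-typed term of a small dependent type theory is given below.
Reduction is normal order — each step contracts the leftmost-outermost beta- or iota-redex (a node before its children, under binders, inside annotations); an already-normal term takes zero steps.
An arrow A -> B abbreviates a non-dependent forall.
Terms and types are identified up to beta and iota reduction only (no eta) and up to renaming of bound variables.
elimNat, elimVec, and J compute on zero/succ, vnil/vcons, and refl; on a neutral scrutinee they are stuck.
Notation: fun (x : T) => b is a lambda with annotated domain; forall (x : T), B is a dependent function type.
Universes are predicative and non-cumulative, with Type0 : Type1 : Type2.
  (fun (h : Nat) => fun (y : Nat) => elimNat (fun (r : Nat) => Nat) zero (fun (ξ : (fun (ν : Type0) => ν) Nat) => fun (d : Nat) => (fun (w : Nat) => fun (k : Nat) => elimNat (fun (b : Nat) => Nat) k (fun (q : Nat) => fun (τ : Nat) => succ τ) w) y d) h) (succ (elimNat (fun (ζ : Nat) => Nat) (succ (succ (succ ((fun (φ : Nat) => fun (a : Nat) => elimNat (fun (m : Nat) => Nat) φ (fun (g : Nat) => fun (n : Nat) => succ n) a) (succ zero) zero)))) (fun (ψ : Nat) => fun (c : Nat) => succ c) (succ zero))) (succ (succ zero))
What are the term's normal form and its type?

reduced normal form:
  succ (succ (succ (succ (succ (succ (succ (succ (succ (succ (succ (succ zero)))))))))))
the term's type:
  Nat


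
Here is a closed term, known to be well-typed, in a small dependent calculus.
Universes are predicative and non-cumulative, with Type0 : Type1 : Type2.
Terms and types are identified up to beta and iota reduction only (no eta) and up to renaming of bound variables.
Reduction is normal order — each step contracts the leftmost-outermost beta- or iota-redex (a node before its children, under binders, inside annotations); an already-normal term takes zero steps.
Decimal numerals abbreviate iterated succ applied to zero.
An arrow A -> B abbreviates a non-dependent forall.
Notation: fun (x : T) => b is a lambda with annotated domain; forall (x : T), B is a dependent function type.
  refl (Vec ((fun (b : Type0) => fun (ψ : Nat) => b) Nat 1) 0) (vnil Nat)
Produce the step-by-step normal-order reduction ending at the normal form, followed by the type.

normal-order reduction:
  refl (Vec ((fun (b : Type0) => fun (ψ : Nat) => b) Nat 1) 0) (vnil Nat)
  ~> refl (Vec ((fun (b : Nat) => Nat) 1) 0) (vnil Nat)
  ~> refl (Vec Nat 0) (vnil Nat)
type:
  Eq (Vec Nat 0) (vnil Nat) (vnil Nat)


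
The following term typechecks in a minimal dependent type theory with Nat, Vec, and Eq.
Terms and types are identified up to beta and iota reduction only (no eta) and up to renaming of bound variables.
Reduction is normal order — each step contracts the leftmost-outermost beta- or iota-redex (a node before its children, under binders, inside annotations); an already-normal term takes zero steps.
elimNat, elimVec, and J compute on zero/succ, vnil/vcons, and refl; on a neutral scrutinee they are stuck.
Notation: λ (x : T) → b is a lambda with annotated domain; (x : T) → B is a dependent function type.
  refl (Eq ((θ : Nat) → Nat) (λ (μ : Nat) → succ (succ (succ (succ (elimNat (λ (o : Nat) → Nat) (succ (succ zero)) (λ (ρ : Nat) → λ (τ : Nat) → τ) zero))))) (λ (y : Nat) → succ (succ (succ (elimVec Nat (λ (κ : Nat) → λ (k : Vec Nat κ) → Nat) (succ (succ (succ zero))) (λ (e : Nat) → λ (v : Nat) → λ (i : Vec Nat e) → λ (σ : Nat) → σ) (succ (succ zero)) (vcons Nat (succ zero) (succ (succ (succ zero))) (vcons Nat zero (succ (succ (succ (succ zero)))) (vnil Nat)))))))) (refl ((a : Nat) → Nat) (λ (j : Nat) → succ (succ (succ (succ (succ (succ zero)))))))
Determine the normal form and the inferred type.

reduced normal form:
  refl (Eq ((θ : Nat) → Nat) (λ (μ : Nat) → succ (succ (succ (succ (succ (succ zero)))))) (λ (o : Nat) → succ (succ (succ (succ (succ (succ zero))))))) (refl ((ρ : Nat) → Nat) (λ (τ : Nat) → succ (succ (succ (succ (succ (succ zero)))))))
the term's type:
  Eq (Eq ((θ : Nat) → Nat) (λ (μ : Nat) → succ (succ (succ (succ (succ (succ zero)))))) (λ (o : Nat) → succ (succ (succ (succ (succ (succ zero))))))) (refl ((ρ : Nat) → Nat) (λ (τ : Nat) → succ (succ (succ (succ (succ (succ zero))))))) (refl ((y : Nat) → Nat) (λ (κ : Nat) → succ (succ (succ (succ (succ (succ zero)))))))


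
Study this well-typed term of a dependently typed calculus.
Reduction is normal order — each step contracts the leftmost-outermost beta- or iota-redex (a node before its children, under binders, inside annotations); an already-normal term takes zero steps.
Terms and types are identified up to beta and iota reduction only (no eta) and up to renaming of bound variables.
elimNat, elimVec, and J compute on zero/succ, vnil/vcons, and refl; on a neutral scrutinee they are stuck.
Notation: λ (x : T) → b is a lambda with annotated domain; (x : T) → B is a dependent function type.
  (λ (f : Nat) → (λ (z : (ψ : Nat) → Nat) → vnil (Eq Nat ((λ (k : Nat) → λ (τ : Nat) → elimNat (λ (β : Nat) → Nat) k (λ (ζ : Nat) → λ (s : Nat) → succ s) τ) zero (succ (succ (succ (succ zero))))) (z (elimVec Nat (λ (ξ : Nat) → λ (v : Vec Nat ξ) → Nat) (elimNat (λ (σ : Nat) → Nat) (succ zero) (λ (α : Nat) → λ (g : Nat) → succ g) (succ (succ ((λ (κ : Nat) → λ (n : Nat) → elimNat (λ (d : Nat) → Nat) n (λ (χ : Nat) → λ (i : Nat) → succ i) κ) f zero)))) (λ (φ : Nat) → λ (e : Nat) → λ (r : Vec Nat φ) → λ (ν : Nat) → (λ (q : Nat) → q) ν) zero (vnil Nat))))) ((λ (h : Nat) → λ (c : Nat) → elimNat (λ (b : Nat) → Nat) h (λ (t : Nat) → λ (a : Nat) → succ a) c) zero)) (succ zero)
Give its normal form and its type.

normal form:
  vnil (Eq Nat (succ (succ (succ (succ zero)))) (succ (succ (succ (succ zero)))))
inferred type:
  Vec (Eq Nat (succ (succ (succ (succ zero)))) (succ (succ (succ (succ zero))))) zero
observation: reduction starts at a beta-redex, and 49 normal-order steps reach the normal form.


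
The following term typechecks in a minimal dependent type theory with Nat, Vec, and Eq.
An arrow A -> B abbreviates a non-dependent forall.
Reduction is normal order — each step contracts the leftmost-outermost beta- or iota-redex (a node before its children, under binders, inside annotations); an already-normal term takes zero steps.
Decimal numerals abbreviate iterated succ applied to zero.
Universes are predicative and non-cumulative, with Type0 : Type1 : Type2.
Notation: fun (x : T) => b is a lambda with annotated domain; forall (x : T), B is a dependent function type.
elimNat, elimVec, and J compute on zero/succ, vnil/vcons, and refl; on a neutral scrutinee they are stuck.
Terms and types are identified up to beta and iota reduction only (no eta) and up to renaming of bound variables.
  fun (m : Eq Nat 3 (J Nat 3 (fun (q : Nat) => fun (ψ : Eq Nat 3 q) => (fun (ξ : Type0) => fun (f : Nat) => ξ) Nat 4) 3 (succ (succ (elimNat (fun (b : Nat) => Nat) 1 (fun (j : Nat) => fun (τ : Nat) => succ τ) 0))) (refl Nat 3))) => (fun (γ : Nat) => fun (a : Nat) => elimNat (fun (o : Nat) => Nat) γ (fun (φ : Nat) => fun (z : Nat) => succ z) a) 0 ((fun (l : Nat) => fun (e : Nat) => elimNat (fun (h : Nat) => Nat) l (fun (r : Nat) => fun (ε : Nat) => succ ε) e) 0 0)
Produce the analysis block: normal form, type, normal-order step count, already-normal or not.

resulting normal form:
  fun (m : Eq Nat 3 3) => 0
inferred type:
  Eq Nat 3 3 -> Nat
steps to reach normal form (normal order): 7
started in normal form: no
first redex: a J iota-redex


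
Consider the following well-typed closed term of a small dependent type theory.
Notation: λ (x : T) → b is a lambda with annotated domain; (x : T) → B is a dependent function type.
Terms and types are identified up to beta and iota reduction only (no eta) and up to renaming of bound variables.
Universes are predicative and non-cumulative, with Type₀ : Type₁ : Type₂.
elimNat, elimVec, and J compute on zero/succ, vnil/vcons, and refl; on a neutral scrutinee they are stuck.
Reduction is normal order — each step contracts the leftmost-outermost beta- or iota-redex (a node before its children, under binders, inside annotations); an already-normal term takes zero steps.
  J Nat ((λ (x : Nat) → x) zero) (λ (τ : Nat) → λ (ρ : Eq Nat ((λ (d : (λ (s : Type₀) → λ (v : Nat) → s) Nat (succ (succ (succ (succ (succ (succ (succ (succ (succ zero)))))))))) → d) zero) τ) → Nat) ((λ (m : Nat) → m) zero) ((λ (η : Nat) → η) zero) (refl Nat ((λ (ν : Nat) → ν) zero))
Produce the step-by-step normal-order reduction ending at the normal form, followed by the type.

normal-order reduction:
  J Nat ((λ (x : Nat) → x) zero) (λ (τ : Nat) → λ (ρ : Eq Nat ((λ (d : (λ (s : Type₀) → λ (v : Nat) → s) Nat (succ (succ (succ (succ (succ (succ (succ (succ (succ zero)))))))))) → d) zero) τ) → Nat) ((λ (m : Nat) → m) zero) ((λ (η : Nat) → η) zero) (refl Nat ((λ (ν : Nat) → ν) zero))
  ~> (λ (x : Nat) → x) zero
  ~> zero
inferred type:
  Nat


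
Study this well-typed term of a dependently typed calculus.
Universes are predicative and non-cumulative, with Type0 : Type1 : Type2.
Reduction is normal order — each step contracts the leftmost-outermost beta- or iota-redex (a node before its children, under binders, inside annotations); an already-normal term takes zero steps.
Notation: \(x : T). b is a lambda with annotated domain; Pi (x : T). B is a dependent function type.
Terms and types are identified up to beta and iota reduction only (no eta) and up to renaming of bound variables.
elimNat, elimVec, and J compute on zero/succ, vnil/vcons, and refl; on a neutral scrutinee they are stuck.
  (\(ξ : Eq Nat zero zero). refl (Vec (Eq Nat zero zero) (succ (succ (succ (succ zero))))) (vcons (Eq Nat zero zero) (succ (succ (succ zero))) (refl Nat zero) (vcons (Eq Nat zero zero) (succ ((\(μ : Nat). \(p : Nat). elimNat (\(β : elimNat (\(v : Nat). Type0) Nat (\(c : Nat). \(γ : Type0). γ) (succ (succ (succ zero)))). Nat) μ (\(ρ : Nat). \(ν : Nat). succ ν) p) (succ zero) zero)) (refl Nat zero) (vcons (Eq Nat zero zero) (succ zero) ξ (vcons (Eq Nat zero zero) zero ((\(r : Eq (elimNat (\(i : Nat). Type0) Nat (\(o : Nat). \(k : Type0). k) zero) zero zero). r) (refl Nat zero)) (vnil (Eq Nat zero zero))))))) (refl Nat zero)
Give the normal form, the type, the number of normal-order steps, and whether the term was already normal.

normal form:
  refl (Vec (Eq Nat zero zero) (succ (succ (succ (succ zero))))) (vcons (Eq Nat zero zero) (succ (succ (succ zero))) (refl Nat zero) (vcons (Eq Nat zero zero) (succ (succ zero)) (refl Nat zero) (vcons (Eq Nat zero zero) (succ zero) (refl Nat zero) (vcons (Eq Nat zero zero) zero (refl Nat zero) (vnil (Eq Nat zero zero))))))
inferred type:
  Eq (Vec (Eq Nat zero zero) (succ (succ (succ (succ zero))))) (vcons (Eq Nat zero zero) (succ (succ (succ zero))) (refl Nat zero) (vcons (Eq Nat zero zero) (succ (succ zero)) (refl Nat zero) (vcons (Eq Nat zero zero) (succ zero) (refl Nat zero) (vcons (Eq Nat zero zero) zero (refl Nat zero) (vnil (Eq Nat zero zero)))))) (vcons (Eq Nat zero zero) (succ (succ (succ zero))) (refl Nat zero) (vcons (Eq Nat zero zero) (succ (succ zero)) (refl Nat zero) (vcons (Eq Nat zero zero) (succ zero) (refl Nat zero) (vcons (Eq Nat zero zero) zero (refl Nat zero) (vnil (Eq Nat zero zero))))))
reduction steps (normal order): 5
already normal: no
first redex: a beta-redex


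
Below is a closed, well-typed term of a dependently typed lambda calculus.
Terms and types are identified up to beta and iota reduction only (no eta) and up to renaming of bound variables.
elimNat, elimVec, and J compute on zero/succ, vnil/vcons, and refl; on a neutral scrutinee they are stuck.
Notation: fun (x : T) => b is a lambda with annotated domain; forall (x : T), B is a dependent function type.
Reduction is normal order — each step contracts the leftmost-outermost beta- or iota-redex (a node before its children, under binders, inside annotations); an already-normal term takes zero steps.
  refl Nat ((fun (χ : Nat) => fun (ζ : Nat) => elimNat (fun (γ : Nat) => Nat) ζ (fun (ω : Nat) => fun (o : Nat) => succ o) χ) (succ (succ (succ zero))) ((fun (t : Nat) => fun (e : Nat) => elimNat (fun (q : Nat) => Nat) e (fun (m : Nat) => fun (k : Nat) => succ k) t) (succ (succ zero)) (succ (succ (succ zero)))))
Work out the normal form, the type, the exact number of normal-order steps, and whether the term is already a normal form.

reduced normal form:
  refl Nat (succ (succ (succ (succ (succ (succ (succ (succ zero))))))))
inferred type:
  Eq Nat (succ (succ (succ (succ (succ (succ (succ (succ zero)))))))) (succ (succ (succ (succ (succ (succ (succ (succ zero))))))))
reduction steps (normal order): 21
term was already normal: no
first contracted redex: a beta-redex


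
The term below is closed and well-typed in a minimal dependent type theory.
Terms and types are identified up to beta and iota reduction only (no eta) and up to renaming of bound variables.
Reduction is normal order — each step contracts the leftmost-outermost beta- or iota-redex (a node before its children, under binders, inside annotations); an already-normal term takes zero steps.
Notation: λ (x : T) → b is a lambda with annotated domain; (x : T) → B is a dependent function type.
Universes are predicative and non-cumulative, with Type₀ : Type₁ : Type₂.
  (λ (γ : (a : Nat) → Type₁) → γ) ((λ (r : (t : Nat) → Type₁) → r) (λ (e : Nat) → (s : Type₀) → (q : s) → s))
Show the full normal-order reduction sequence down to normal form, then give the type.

normal-order reduction:
  (λ (γ : (a : Nat) → Type₁) → γ) ((λ (r : (t : Nat) → Type₁) → r) (λ (e : Nat) → (s : Type₀) → (q : s) → s))
  ~> (λ (γ : (a : Nat) → Type₁) → γ) (λ (r : Nat) → (t : Type₀) → (e : t) → t)
  ~> λ (γ : Nat) → (a : Type₀) → (r : a) → a
the term's type:
  (γ : Nat) → Type₁


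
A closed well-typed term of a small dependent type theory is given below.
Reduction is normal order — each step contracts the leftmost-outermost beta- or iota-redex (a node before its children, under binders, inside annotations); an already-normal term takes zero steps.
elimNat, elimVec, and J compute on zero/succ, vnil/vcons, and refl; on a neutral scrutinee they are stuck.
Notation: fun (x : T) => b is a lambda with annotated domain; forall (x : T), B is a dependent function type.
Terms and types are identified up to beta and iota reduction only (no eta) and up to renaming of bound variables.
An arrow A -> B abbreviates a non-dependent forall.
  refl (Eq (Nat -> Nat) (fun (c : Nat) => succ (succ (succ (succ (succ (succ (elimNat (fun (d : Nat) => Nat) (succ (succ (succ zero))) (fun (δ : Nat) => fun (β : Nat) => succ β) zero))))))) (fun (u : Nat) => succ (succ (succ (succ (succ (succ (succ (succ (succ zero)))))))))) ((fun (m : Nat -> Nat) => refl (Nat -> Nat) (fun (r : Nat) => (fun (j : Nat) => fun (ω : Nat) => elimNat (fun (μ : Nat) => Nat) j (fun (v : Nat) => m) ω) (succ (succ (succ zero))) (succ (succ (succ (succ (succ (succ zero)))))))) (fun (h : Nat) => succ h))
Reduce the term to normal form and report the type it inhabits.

reduced normal form:
  refl (Eq (Nat -> Nat) (fun (c : Nat) => succ (succ (succ (succ (succ (succ (succ (succ (succ zero))))))))) (fun (d : Nat) => succ (succ (succ (succ (succ (succ (succ (succ (succ zero)))))))))) (refl (Nat -> Nat) (fun (δ : Nat) => succ (succ (succ (succ (succ (succ (succ (succ (succ zero))))))))))
type:
  Eq (Eq (Nat -> Nat) (fun (c : Nat) => succ (succ (succ (succ (succ (succ (succ (succ (succ zero))))))))) (fun (d : Nat) => succ (succ (succ (succ (succ (succ (succ (succ (succ zero)))))))))) (refl (Nat -> Nat) (fun (δ : Nat) => succ (succ (succ (succ (succ (succ (succ (succ (succ zero)))))))))) (refl (Nat -> Nat) (fun (β : Nat) => succ (succ (succ (succ (succ (succ (succ (succ (succ zero))))))))))
observation: 23 normal-order steps separate the term from its normal form.


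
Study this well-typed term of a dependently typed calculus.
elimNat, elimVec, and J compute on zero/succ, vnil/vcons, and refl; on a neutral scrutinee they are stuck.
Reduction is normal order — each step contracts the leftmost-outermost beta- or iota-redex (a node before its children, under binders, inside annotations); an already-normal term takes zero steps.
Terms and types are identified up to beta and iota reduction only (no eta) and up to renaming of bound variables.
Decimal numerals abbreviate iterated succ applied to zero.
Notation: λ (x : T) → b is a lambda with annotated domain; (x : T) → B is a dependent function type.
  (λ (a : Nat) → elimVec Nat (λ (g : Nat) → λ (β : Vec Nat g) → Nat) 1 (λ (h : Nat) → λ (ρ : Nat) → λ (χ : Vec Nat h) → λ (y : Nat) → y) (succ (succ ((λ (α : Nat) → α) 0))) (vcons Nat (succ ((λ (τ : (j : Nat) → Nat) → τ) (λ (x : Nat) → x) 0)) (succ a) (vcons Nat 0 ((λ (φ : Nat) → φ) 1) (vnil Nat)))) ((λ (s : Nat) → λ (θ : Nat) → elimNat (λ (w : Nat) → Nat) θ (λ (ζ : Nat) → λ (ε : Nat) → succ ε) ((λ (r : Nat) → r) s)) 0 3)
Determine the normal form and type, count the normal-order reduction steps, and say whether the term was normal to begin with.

normal form:
  1
inferred type:
  Nat
steps to reach normal form (normal order): 12
started in normal form: no
first redex: a beta-redex


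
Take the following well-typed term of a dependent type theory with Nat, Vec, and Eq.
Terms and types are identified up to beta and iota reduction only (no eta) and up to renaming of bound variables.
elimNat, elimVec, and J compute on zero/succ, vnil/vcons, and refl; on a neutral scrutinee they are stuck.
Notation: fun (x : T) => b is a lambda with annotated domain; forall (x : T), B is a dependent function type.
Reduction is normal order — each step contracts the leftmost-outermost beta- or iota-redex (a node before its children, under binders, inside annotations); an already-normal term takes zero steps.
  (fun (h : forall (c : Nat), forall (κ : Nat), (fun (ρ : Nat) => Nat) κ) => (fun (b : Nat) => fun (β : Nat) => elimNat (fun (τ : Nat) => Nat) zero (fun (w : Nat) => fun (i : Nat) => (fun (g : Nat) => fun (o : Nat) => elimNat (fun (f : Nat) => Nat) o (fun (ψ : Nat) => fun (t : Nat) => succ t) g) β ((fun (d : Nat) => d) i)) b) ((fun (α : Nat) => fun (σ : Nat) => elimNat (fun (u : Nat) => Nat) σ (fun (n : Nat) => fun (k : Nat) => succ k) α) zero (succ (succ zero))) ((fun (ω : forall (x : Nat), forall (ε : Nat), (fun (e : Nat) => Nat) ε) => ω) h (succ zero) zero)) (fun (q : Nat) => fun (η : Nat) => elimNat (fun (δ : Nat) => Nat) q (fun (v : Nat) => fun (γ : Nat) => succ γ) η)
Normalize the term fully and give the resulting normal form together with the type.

resulting normal form:
  succ (succ zero)
type:
  Nat
observation: 24 normal-order steps normalize the term, beginning with a beta-redex.
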